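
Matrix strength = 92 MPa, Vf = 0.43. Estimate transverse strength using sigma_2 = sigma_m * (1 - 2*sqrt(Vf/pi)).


factor = 1 - 2*sqrt(0.43/pi) = 0.2601
sigma_2 = 92 * 0.2601 = 23.93 MPa

23.93 MPa


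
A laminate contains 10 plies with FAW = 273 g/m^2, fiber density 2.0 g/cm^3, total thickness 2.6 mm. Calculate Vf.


Vf = n * FAW / (rho_f * h * 1000) = 10 * 273 / (2.0 * 2.6 * 1000) = 0.525

0.525


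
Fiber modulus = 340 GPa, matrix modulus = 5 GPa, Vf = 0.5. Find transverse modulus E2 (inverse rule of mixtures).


1/E2 = Vf/Ef + (1-Vf)/Em = 0.5/340 + 0.5/5
E2 = 9.86 GPa

9.86 GPa


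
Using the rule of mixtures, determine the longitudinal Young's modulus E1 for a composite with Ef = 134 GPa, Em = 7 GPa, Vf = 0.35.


E1 = Ef*Vf + Em*(1-Vf) = 134*0.35 + 7*0.65 = 51.45 GPa

51.45 GPa


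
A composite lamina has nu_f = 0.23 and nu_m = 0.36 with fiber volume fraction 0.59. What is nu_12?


nu_12 = nu_f*Vf + nu_m*(1-Vf) = 0.23*0.59 + 0.36*0.41 = 0.2833

0.2833


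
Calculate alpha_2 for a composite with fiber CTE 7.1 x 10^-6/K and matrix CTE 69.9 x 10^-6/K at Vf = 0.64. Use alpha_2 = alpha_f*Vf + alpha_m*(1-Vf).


alpha_2 = alpha_f*Vf + alpha_m*(1-Vf) = 7.1*0.64 + 69.9*0.36 = 29.7 x 10^-6/K

29.7 x 10^-6/K


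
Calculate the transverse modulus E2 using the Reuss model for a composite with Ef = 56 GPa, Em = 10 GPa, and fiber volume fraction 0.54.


1/E2 = Vf/Ef + (1-Vf)/Em = 0.54/56 + 0.46/10
E2 = 17.97 GPa

17.97 GPa


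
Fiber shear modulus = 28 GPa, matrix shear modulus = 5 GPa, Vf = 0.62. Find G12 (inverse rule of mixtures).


1/G12 = Vf/Gf + (1-Vf)/Gm = 0.62/28 + 0.38/5
G12 = 10.19 GPa

10.19 GPa


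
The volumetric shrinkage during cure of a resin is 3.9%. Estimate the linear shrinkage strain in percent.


Linear shrinkage ≈ vol_shrink/3 = 3.9/3 = 1.3%

1.3%


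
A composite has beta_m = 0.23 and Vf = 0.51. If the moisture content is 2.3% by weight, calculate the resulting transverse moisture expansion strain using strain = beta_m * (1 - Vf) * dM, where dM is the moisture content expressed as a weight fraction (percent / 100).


dM = 2.3/100 = 0.023
strain = beta_m * (1-Vf) * dM = 0.23 * 0.49 * 0.023 = 0.0025921

0.0025921


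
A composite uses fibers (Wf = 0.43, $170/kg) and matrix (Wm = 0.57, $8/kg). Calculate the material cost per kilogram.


Cost = cost_f*Wf + cost_m*Wm = 170*0.43 + 8*0.57 = $77.66/kg

$77.66/kg


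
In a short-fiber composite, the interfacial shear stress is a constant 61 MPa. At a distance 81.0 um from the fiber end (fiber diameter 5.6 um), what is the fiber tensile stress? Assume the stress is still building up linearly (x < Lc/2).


Force balance: sigma_f * (pi*d^2/4) = tau * (pi*d) * x  ->  sigma_f = 4 * tau * x / d
sigma_f = 4 * 61 * 81.0 / 5.6 = 3529.3 MPa

3529.3 MPa


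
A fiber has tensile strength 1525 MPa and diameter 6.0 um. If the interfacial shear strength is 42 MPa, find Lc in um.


Lc = sigma_f * d / (2 * tau_i) = 1525 * 6.0 / (2 * 42) = 108.9 um

108.9 um


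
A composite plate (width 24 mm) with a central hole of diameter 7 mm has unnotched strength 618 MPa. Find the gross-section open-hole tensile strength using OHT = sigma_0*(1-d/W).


OHT = sigma_0*(1-d/W) = 618*(1-7/24) = 437.8 MPa

437.8 MPa


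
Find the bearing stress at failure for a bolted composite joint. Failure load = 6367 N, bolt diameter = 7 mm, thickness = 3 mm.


sigma_br = F/(d*h) = 6367/(7*3) = 303.2 MPa

303.2 MPa


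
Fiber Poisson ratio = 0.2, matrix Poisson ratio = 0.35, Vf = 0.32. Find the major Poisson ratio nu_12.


nu_12 = nu_f*Vf + nu_m*(1-Vf) = 0.2*0.32 + 0.35*0.68 = 0.302

0.302


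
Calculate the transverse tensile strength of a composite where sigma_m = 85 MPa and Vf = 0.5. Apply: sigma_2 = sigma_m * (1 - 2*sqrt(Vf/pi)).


factor = 1 - 2*sqrt(0.5/pi) = 0.2021
sigma_2 = 85 * 0.2021 = 17.18 MPa

17.18 MPa


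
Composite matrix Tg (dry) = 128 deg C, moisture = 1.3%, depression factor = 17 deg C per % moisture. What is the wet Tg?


Tg_wet = Tg_dry - k*moisture = 128 - 17*1.3 = 105.9 deg C

105.9 deg C


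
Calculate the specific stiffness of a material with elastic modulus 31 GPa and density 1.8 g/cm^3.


Specific stiffness = E/rho = 31/1.8 = 17.2 GPa/(g/cm^3)

17.2 GPa/(g/cm^3)


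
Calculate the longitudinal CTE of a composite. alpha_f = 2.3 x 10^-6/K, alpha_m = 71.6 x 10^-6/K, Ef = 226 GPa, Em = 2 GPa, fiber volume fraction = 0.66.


E1 = Ef*Vf + Em*(1-Vf) = 149.84
alpha_1 = (alpha_f*Ef*Vf + alpha_m*Em*(1-Vf))/E1 = 2.61 x 10^-6/K

2.61 x 10^-6/K


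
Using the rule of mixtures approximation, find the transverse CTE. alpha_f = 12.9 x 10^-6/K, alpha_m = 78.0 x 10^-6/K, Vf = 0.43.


alpha_2 = alpha_f*Vf + alpha_m*(1-Vf) = 12.9*0.43 + 78.0*0.57 = 50.0 x 10^-6/K

50.0 x 10^-6/K


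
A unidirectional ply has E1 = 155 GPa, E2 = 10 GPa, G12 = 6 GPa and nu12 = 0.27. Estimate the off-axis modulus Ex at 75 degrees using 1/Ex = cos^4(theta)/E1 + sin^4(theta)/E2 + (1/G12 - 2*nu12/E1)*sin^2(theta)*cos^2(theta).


cos^4(75) = 0.004487, sin^4(75) = 0.870513, sin^2(75)*cos^2(75) = 0.0625
1/G12 - 2*nu12/E1 = 1/6 - 2*0.27/155 = 0.163183 GPa^-1
1/Ex = 0.004487/155 + 0.870513/10 + 0.163183*0.0625 = 0.0972791 GPa^-1
Ex = 10.28 GPa

10.28 GPa


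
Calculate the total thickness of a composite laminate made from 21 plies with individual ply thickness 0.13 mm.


h = n * t_ply = 21 * 0.13 = 2.73 mm

2.73 mm


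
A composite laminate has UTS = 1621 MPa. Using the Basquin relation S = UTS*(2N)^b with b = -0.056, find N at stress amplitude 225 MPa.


N = 0.5 * (S/UTS)^(1/b) = 0.5 * (225/1621)^(1/-0.056) = 1.0310e+15 cycles

1.0310e+15 cycles


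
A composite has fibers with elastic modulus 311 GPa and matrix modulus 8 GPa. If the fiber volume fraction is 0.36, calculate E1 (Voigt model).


E1 = Ef*Vf + Em*(1-Vf) = 311*0.36 + 8*0.64 = 117.08 GPa

117.08 GPa


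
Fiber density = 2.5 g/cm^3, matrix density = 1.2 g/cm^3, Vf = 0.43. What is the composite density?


rho_c = rho_f*Vf + rho_m*(1-Vf) = 2.5*0.43 + 1.2*0.57 = 1.759 g/cm^3

1.759 g/cm^3


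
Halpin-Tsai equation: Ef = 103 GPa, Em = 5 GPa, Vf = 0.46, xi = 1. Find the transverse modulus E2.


eta = (Ef/Em - 1)/(Ef/Em + xi) = (20.6 - 1)/(20.6 + 1) = 0.9074
E2 = Em*(1+xi*eta*Vf)/(1-eta*Vf) = 12.16 GPa

12.16 GPa


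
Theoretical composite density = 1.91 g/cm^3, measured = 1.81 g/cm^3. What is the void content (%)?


Void% = (rho_theo - rho_actual)/rho_theo * 100 = (1.91 - 1.81)/1.91 * 100 = 5.24%

5.24%


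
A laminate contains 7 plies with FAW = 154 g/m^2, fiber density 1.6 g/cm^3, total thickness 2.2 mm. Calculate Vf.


Vf = n * FAW / (rho_f * h * 1000) = 7 * 154 / (1.6 * 2.2 * 1000) = 0.3063

0.3063


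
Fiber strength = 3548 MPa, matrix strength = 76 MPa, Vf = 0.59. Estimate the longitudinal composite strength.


sigma_1 = sigma_f*Vf + sigma_m*(1-Vf) = 3548*0.59 + 76*0.41 = 2124.5 MPa

2124.5 MPa


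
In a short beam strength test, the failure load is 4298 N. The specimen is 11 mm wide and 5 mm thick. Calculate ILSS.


ILSS = 3F/(4bh) = 3*4298/(4*11*5) = 58.61 MPa

58.61 MPa


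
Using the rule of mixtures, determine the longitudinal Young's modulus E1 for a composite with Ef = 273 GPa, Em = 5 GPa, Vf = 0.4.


E1 = Ef*Vf + Em*(1-Vf) = 273*0.4 + 5*0.6 = 112.2 GPa

112.2 GPa


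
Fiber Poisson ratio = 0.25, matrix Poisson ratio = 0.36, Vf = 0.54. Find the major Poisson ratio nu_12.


nu_12 = nu_f*Vf + nu_m*(1-Vf) = 0.25*0.54 + 0.36*0.46 = 0.3006

0.3006


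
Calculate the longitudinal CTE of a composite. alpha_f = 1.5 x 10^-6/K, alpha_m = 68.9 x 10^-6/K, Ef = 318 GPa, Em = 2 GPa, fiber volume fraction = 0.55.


E1 = Ef*Vf + Em*(1-Vf) = 175.8
alpha_1 = (alpha_f*Ef*Vf + alpha_m*Em*(1-Vf))/E1 = 1.85 x 10^-6/K

1.85 x 10^-6/K


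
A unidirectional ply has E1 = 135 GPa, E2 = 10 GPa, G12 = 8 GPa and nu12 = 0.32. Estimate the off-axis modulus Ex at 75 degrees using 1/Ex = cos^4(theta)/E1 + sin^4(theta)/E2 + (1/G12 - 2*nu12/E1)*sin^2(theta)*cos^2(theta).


cos^4(75) = 0.004487, sin^4(75) = 0.870513, sin^2(75)*cos^2(75) = 0.0625
1/G12 - 2*nu12/E1 = 1/8 - 2*0.32/135 = 0.120259 GPa^-1
1/Ex = 0.004487/135 + 0.870513/10 + 0.120259*0.0625 = 0.0946007 GPa^-1
Ex = 10.57 GPa

10.57 GPa


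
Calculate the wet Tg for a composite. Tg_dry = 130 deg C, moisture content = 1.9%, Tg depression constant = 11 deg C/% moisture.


Tg_wet = Tg_dry - k*moisture = 130 - 11*1.9 = 109.1 deg C

109.1 deg C


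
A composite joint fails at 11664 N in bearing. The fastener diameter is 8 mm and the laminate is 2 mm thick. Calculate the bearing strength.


sigma_br = F/(d*h) = 11664/(8*2) = 729.0 MPa

729.0 MPa


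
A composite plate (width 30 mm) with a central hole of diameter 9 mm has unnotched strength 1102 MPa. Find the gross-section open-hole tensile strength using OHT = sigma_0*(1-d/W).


OHT = sigma_0*(1-d/W) = 1102*(1-9/30) = 771.4 MPa

771.4 MPa


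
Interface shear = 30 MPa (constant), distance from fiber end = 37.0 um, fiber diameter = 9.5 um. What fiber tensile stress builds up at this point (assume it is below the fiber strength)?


Force balance: sigma_f * (pi*d^2/4) = tau * (pi*d) * x  ->  sigma_f = 4 * tau * x / d
sigma_f = 4 * 30 * 37.0 / 9.5 = 467.4 MPa

467.4 MPa


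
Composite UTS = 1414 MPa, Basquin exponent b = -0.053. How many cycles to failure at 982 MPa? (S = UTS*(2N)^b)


N = 0.5 * (S/UTS)^(1/b) = 0.5 * (982/1414)^(1/-0.053) = 485.8229 cycles

485.8229 cycles


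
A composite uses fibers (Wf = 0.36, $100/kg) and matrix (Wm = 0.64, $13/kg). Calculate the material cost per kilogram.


Cost = cost_f*Wf + cost_m*Wm = 100*0.36 + 13*0.64 = $44.32/kg

$44.32/kg


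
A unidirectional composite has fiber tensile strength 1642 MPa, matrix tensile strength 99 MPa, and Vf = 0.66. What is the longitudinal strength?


sigma_1 = sigma_f*Vf + sigma_m*(1-Vf) = 1642*0.66 + 99*0.34 = 1117.4 MPa

1117.4 MPa


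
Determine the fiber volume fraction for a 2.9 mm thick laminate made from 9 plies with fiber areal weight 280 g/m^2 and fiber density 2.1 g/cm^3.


Vf = n * FAW / (rho_f * h * 1000) = 9 * 280 / (2.1 * 2.9 * 1000) = 0.4138

0.4138


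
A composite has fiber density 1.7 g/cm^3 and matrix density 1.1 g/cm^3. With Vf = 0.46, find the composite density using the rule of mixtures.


rho_c = rho_f*Vf + rho_m*(1-Vf) = 1.7*0.46 + 1.1*0.54 = 1.376 g/cm^3

1.376 g/cm^3


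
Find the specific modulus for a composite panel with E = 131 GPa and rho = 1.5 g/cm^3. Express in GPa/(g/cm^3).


Specific stiffness = E/rho = 131/1.5 = 87.3 GPa/(g/cm^3)

87.3 GPa/(g/cm^3)


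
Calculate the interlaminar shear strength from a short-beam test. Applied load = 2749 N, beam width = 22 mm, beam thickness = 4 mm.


ILSS = 3F/(4bh) = 3*2749/(4*22*4) = 23.43 MPa

23.43 MPa


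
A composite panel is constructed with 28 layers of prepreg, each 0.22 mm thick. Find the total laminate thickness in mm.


h = n * t_ply = 28 * 0.22 = 6.16 mm

6.16 mm


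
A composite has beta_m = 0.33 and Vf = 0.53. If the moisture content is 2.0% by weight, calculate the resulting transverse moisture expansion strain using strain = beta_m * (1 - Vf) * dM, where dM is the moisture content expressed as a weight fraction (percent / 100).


dM = 2.0/100 = 0.02
strain = beta_m * (1-Vf) * dM = 0.33 * 0.47 * 0.02 = 0.003102

0.003102


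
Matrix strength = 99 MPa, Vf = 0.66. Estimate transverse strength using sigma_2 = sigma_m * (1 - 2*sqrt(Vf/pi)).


factor = 1 - 2*sqrt(0.66/pi) = 0.0833
sigma_2 = 99 * 0.0833 = 8.25 MPa

8.25 MPa


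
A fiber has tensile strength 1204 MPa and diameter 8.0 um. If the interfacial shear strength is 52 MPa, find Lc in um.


Lc = sigma_f * d / (2 * tau_i) = 1204 * 8.0 / (2 * 52) = 92.6 um

92.6 um


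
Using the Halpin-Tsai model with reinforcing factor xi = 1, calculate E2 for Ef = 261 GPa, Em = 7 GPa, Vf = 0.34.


eta = (Ef/Em - 1)/(Ef/Em + xi) = (37.2857 - 1)/(37.2857 + 1) = 0.9478
E2 = Em*(1+xi*eta*Vf)/(1-eta*Vf) = 13.66 GPa

13.66 GPa


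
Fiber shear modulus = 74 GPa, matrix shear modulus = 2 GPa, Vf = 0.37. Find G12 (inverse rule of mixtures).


1/G12 = Vf/Gf + (1-Vf)/Gm = 0.37/74 + 0.63/2
G12 = 3.13 GPa

3.13 GPa


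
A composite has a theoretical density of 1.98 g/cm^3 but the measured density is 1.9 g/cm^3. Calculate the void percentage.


Void% = (rho_theo - rho_actual)/rho_theo * 100 = (1.98 - 1.9)/1.98 * 100 = 4.04%

4.04%


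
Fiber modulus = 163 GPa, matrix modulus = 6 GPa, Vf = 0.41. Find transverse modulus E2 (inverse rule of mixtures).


1/E2 = Vf/Ef + (1-Vf)/Em = 0.41/163 + 0.59/6
E2 = 9.92 GPa

9.92 GPa


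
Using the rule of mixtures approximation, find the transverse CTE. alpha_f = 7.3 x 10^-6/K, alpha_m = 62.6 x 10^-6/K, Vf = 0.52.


alpha_2 = alpha_f*Vf + alpha_m*(1-Vf) = 7.3*0.52 + 62.6*0.48 = 33.8 x 10^-6/K

33.8 x 10^-6/K


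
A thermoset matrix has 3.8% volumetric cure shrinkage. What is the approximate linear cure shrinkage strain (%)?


Linear shrinkage ≈ vol_shrink/3 = 3.8/3 = 1.267%

1.267%


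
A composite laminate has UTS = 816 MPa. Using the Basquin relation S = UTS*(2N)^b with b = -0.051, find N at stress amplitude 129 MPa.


N = 0.5 * (S/UTS)^(1/b) = 0.5 * (129/816)^(1/-0.051) = 2.5517e+15 cycles

2.5517e+15 cycles


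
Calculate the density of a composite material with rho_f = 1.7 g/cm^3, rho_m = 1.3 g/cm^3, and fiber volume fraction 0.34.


rho_c = rho_f*Vf + rho_m*(1-Vf) = 1.7*0.34 + 1.3*0.66 = 1.436 g/cm^3

1.436 g/cm^3


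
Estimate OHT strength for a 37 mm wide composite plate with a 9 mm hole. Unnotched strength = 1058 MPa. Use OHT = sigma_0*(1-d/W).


OHT = sigma_0*(1-d/W) = 1058*(1-9/37) = 800.6 MPa

800.6 MPa


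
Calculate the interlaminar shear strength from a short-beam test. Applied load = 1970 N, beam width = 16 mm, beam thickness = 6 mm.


ILSS = 3F/(4bh) = 3*1970/(4*16*6) = 15.39 MPa

15.39 MPa


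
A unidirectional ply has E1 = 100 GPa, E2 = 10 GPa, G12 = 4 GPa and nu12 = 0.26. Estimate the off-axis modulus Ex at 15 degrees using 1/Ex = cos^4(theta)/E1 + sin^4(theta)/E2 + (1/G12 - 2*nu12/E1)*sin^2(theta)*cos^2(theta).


cos^4(15) = 0.870513, sin^4(15) = 0.004487, sin^2(15)*cos^2(15) = 0.0625
1/G12 - 2*nu12/E1 = 1/4 - 2*0.26/100 = 0.2448 GPa^-1
1/Ex = 0.870513/100 + 0.004487/10 + 0.2448*0.0625 = 0.0244539 GPa^-1
Ex = 40.89 GPa

40.89 GPa


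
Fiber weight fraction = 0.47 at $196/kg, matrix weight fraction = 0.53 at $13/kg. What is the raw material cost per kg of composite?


Cost = cost_f*Wf + cost_m*Wm = 196*0.47 + 13*0.53 = $99.01/kg

$99.01/kg


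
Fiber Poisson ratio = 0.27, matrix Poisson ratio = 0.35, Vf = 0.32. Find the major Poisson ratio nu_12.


nu_12 = nu_f*Vf + nu_m*(1-Vf) = 0.27*0.32 + 0.35*0.68 = 0.3244

0.3244


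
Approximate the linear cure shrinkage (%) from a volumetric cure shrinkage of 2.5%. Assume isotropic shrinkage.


Linear shrinkage ≈ vol_shrink/3 = 2.5/3 = 0.833%

0.833%


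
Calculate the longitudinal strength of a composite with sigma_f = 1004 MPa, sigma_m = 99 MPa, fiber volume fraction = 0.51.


sigma_1 = sigma_f*Vf + sigma_m*(1-Vf) = 1004*0.51 + 99*0.49 = 560.6 MPa

560.6 MPa


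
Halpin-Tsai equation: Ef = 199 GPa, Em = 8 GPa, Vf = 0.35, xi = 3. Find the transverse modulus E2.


eta = (Ef/Em - 1)/(Ef/Em + xi) = (24.875 - 1)/(24.875 + 3) = 0.8565
E2 = Em*(1+xi*eta*Vf)/(1-eta*Vf) = 21.7 GPa

21.7 GPa


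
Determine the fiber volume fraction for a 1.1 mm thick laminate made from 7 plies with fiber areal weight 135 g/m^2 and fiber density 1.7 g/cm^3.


Vf = n * FAW / (rho_f * h * 1000) = 7 * 135 / (1.7 * 1.1 * 1000) = 0.5053

0.5053


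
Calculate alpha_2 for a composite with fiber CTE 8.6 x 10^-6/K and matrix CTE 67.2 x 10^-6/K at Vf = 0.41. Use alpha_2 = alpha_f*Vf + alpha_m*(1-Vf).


alpha_2 = alpha_f*Vf + alpha_m*(1-Vf) = 8.6*0.41 + 67.2*0.59 = 43.2 x 10^-6/K

43.2 x 10^-6/K


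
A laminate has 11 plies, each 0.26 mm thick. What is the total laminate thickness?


h = n * t_ply = 11 * 0.26 = 2.86 mm

2.86 mm


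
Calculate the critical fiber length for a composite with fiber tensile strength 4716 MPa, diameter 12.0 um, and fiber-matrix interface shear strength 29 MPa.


Lc = sigma_f * d / (2 * tau_i) = 4716 * 12.0 / (2 * 29) = 975.7 um

975.7 um


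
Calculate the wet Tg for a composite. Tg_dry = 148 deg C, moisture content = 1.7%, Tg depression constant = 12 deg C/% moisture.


Tg_wet = Tg_dry - k*moisture = 148 - 12*1.7 = 127.6 deg C

127.6 deg C


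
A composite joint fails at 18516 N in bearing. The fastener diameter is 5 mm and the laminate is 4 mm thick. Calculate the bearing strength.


sigma_br = F/(d*h) = 18516/(5*4) = 925.8 MPa

925.8 MPa


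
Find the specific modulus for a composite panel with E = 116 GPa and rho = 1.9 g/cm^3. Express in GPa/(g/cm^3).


Specific stiffness = E/rho = 116/1.9 = 61.1 GPa/(g/cm^3)

61.1 GPa/(g/cm^3)


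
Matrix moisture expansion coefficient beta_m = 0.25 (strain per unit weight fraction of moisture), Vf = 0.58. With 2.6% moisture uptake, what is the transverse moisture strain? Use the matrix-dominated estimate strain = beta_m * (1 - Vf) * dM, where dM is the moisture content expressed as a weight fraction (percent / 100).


dM = 2.6/100 = 0.026
strain = beta_m * (1-Vf) * dM = 0.25 * 0.42 * 0.026 = 0.00273

0.00273


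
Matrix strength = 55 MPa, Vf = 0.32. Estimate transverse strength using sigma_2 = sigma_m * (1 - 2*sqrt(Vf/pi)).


factor = 1 - 2*sqrt(0.32/pi) = 0.3617
sigma_2 = 55 * 0.3617 = 19.89 MPa

19.89 MPa


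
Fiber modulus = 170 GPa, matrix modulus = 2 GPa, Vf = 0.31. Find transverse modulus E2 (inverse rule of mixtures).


1/E2 = Vf/Ef + (1-Vf)/Em = 0.31/170 + 0.69/2
E2 = 2.88 GPa

2.88 GPa


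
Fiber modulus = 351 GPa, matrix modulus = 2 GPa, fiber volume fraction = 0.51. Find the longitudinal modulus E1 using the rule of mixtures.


E1 = Ef*Vf + Em*(1-Vf) = 351*0.51 + 2*0.49 = 179.99 GPa

179.99 GPa


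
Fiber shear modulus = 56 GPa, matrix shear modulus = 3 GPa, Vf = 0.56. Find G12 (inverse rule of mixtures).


1/G12 = Vf/Gf + (1-Vf)/Gm = 0.56/56 + 0.44/3
G12 = 6.38 GPa

6.38 GPa


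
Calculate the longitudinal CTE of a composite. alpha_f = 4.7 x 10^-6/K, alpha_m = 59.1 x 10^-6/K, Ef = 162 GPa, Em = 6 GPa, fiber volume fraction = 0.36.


E1 = Ef*Vf + Em*(1-Vf) = 62.16
alpha_1 = (alpha_f*Ef*Vf + alpha_m*Em*(1-Vf))/E1 = 8.06 x 10^-6/K

8.06 x 10^-6/K


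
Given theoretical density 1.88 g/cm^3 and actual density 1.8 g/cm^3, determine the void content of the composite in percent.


Void% = (rho_theo - rho_actual)/rho_theo * 100 = (1.88 - 1.8)/1.88 * 100 = 4.26%

4.26%


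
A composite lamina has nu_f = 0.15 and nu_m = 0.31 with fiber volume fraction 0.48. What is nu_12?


nu_12 = nu_f*Vf + nu_m*(1-Vf) = 0.15*0.48 + 0.31*0.52 = 0.2332

0.2332


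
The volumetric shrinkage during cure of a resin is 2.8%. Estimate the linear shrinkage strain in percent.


Linear shrinkage ≈ vol_shrink/3 = 2.8/3 = 0.933%

0.933%


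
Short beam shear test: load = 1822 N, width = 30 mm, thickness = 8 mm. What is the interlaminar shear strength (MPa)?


ILSS = 3F/(4bh) = 3*1822/(4*30*8) = 5.69 MPa

5.69 MPa


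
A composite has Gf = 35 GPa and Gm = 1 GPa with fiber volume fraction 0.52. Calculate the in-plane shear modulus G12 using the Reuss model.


1/G12 = Vf/Gf + (1-Vf)/Gm = 0.52/35 + 0.48/1
G12 = 2.02 GPa

2.02 GPa


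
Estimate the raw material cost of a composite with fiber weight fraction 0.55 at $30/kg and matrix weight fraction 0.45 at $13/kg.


Cost = cost_f*Wf + cost_m*Wm = 30*0.55 + 13*0.45 = $22.35/kg

$22.35/kg


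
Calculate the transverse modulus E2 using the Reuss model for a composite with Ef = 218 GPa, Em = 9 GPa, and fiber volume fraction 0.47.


1/E2 = Vf/Ef + (1-Vf)/Em = 0.47/218 + 0.53/9
E2 = 16.38 GPa

16.38 GPa


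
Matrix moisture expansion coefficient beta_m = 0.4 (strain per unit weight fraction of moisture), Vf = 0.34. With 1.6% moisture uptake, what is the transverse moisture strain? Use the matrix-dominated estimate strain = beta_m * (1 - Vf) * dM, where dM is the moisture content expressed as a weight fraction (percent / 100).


dM = 1.6/100 = 0.016
strain = beta_m * (1-Vf) * dM = 0.4 * 0.66 * 0.016 = 0.004224

0.004224


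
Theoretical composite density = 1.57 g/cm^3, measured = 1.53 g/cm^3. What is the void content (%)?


Void% = (rho_theo - rho_actual)/rho_theo * 100 = (1.57 - 1.53)/1.57 * 100 = 2.55%

2.55%


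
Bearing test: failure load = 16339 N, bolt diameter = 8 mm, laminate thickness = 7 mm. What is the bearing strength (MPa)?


sigma_br = F/(d*h) = 16339/(8*7) = 291.8 MPa

291.8 MPa


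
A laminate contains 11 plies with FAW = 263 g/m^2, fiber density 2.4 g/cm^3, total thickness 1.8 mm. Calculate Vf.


Vf = n * FAW / (rho_f * h * 1000) = 11 * 263 / (2.4 * 1.8 * 1000) = 0.6697

0.6697


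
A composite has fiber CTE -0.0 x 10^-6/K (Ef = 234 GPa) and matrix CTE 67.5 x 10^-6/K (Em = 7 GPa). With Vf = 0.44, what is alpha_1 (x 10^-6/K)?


E1 = Ef*Vf + Em*(1-Vf) = 106.88
alpha_1 = (alpha_f*Ef*Vf + alpha_m*Em*(1-Vf))/E1 = 2.48 x 10^-6/K

2.48 x 10^-6/K


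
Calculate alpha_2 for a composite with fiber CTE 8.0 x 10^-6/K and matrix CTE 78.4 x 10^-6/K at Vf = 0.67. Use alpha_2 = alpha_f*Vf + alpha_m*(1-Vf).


alpha_2 = alpha_f*Vf + alpha_m*(1-Vf) = 8.0*0.67 + 78.4*0.33 = 31.2 x 10^-6/K

31.2 x 10^-6/K


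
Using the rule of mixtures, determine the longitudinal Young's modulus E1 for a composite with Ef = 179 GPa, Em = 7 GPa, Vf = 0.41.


E1 = Ef*Vf + Em*(1-Vf) = 179*0.41 + 7*0.59 = 77.52 GPa

77.52 GPa


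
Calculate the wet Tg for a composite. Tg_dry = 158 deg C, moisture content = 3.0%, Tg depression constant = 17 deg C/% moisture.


Tg_wet = Tg_dry - k*moisture = 158 - 17*3.0 = 107.0 deg C

107.0 deg C


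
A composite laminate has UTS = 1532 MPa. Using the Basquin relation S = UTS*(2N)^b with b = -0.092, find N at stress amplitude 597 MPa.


N = 0.5 * (S/UTS)^(1/b) = 0.5 * (597/1532)^(1/-0.092) = 14051.2142 cycles

14051.2142 cycles


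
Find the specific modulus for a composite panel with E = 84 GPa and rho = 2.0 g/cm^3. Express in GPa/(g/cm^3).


Specific stiffness = E/rho = 84/2.0 = 42.0 GPa/(g/cm^3)

42.0 GPa/(g/cm^3)


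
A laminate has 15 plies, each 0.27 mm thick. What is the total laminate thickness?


h = n * t_ply = 15 * 0.27 = 4.05 mm

4.05 mm


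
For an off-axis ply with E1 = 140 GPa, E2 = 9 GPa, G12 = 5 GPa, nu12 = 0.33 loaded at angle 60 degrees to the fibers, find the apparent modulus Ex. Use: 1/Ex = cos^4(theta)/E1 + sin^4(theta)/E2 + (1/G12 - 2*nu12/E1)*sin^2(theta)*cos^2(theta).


cos^4(60) = 0.0625, sin^4(60) = 0.5625, sin^2(60)*cos^2(60) = 0.1875
1/G12 - 2*nu12/E1 = 1/5 - 2*0.33/140 = 0.195286 GPa^-1
1/Ex = 0.0625/140 + 0.5625/9 + 0.195286*0.1875 = 0.0995625 GPa^-1
Ex = 10.04 GPa

10.04 GPa


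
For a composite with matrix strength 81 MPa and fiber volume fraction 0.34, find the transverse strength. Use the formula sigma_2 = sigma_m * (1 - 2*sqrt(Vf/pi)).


factor = 1 - 2*sqrt(0.34/pi) = 0.342
sigma_2 = 81 * 0.342 = 27.71 MPa

27.71 MPa


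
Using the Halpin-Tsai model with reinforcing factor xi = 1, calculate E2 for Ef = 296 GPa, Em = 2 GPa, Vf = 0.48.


eta = (Ef/Em - 1)/(Ef/Em + xi) = (148.0 - 1)/(148.0 + 1) = 0.9866
E2 = Em*(1+xi*eta*Vf)/(1-eta*Vf) = 5.6 GPa

5.6 GPa


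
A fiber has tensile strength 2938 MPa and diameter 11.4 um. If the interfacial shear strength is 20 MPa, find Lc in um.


Lc = sigma_f * d / (2 * tau_i) = 2938 * 11.4 / (2 * 20) = 837.3 um

837.3 um


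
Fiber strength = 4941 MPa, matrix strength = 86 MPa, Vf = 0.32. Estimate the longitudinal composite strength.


sigma_1 = sigma_f*Vf + sigma_m*(1-Vf) = 4941*0.32 + 86*0.68 = 1639.6 MPa

1639.6 MPa


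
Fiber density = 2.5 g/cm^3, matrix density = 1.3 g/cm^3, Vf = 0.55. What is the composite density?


rho_c = rho_f*Vf + rho_m*(1-Vf) = 2.5*0.55 + 1.3*0.45 = 1.96 g/cm^3

1.96 g/cm^3


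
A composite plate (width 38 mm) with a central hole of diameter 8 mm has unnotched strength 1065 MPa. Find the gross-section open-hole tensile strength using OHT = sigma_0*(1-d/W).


OHT = sigma_0*(1-d/W) = 1065*(1-8/38) = 840.8 MPa

840.8 MPa


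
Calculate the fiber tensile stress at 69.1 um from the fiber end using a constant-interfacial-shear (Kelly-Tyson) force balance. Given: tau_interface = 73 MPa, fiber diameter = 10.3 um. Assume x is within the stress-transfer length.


Force balance: sigma_f * (pi*d^2/4) = tau * (pi*d) * x  ->  sigma_f = 4 * tau * x / d
sigma_f = 4 * 73 * 69.1 / 10.3 = 1959.0 MPa

1959.0 MPa


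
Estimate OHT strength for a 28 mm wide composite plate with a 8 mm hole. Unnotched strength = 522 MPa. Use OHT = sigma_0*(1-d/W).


OHT = sigma_0*(1-d/W) = 522*(1-8/28) = 372.9 MPa

372.9 MPa


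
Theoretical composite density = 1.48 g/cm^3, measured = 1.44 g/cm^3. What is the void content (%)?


Void% = (rho_theo - rho_actual)/rho_theo * 100 = (1.48 - 1.44)/1.48 * 100 = 2.7%

2.7%


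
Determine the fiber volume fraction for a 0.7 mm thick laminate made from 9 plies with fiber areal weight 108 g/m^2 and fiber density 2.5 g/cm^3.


Vf = n * FAW / (rho_f * h * 1000) = 9 * 108 / (2.5 * 0.7 * 1000) = 0.5554

0.5554


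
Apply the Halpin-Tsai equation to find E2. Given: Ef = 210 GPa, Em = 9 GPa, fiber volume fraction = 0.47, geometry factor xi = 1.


eta = (Ef/Em - 1)/(Ef/Em + xi) = (23.3333 - 1)/(23.3333 + 1) = 0.9178
E2 = Em*(1+xi*eta*Vf)/(1-eta*Vf) = 22.66 GPa

22.66 GPa


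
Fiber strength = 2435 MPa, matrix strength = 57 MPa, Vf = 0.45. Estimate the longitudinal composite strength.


sigma_1 = sigma_f*Vf + sigma_m*(1-Vf) = 2435*0.45 + 57*0.55 = 1127.1 MPa

1127.1 MPa


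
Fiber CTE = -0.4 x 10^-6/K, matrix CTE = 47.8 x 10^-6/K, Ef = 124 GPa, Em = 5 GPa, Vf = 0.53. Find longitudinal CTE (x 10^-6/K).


E1 = Ef*Vf + Em*(1-Vf) = 68.07
alpha_1 = (alpha_f*Ef*Vf + alpha_m*Em*(1-Vf))/E1 = 1.26 x 10^-6/K

1.26 x 10^-6/K


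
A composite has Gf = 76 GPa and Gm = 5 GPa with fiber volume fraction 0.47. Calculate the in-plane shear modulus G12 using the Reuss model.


1/G12 = Vf/Gf + (1-Vf)/Gm = 0.47/76 + 0.53/5
G12 = 8.91 GPa

8.91 GPa


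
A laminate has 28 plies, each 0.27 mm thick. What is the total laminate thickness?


h = n * t_ply = 28 * 0.27 = 7.56 mm

7.56 mm


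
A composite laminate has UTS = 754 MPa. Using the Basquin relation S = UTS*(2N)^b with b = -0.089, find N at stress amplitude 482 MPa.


N = 0.5 * (S/UTS)^(1/b) = 0.5 * (482/754)^(1/-0.089) = 76.2762 cycles

76.2762 cycles


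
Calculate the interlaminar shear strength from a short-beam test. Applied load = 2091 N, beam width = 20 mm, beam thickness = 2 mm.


ILSS = 3F/(4bh) = 3*2091/(4*20*2) = 39.21 MPa

39.21 MPa


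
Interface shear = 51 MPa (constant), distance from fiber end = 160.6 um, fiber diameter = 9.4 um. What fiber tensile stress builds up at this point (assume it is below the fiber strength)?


Force balance: sigma_f * (pi*d^2/4) = tau * (pi*d) * x  ->  sigma_f = 4 * tau * x / d
sigma_f = 4 * 51 * 160.6 / 9.4 = 3485.4 MPa

3485.4 MPa


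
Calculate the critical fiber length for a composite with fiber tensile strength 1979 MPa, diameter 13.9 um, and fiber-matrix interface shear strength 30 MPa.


Lc = sigma_f * d / (2 * tau_i) = 1979 * 13.9 / (2 * 30) = 458.5 um

458.5 um


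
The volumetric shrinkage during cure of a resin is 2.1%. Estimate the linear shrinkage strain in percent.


Linear shrinkage ≈ vol_shrink/3 = 2.1/3 = 0.7%

0.7%


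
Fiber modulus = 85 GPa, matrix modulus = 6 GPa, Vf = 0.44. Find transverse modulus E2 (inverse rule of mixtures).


1/E2 = Vf/Ef + (1-Vf)/Em = 0.44/85 + 0.56/6
E2 = 10.15 GPa

10.15 GPa


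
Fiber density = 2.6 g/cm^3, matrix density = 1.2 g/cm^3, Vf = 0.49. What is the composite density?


rho_c = rho_f*Vf + rho_m*(1-Vf) = 2.6*0.49 + 1.2*0.51 = 1.886 g/cm^3

1.886 g/cm^3


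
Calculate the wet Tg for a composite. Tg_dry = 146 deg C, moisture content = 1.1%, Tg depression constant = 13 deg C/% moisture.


Tg_wet = Tg_dry - k*moisture = 146 - 13*1.1 = 131.7 deg C

131.7 deg C


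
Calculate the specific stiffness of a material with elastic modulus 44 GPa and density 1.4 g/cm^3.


Specific stiffness = E/rho = 44/1.4 = 31.4 GPa/(g/cm^3)

31.4 GPa/(g/cm^3)


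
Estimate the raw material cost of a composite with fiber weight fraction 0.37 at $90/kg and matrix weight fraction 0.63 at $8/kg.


Cost = cost_f*Wf + cost_m*Wm = 90*0.37 + 8*0.63 = $38.34/kg

$38.34/kg


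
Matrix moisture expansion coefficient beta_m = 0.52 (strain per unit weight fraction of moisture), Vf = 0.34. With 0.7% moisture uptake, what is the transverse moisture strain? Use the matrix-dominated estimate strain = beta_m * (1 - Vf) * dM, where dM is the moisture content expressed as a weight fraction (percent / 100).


dM = 0.7/100 = 0.007
strain = beta_m * (1-Vf) * dM = 0.52 * 0.66 * 0.007 = 0.0024024

0.0024024


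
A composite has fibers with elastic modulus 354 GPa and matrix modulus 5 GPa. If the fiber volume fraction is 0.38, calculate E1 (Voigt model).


E1 = Ef*Vf + Em*(1-Vf) = 354*0.38 + 5*0.62 = 137.62 GPa

137.62 GPa


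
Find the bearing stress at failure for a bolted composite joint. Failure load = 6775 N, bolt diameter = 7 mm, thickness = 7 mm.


sigma_br = F/(d*h) = 6775/(7*7) = 138.3 MPa

138.3 MPa


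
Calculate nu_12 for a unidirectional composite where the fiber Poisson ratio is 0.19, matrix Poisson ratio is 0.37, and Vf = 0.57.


nu_12 = nu_f*Vf + nu_m*(1-Vf) = 0.19*0.57 + 0.37*0.43 = 0.2674

0.2674


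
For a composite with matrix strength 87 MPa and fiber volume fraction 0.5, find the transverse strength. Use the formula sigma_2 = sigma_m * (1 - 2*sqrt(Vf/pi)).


factor = 1 - 2*sqrt(0.5/pi) = 0.2021
sigma_2 = 87 * 0.2021 = 17.58 MPa

17.58 MPa


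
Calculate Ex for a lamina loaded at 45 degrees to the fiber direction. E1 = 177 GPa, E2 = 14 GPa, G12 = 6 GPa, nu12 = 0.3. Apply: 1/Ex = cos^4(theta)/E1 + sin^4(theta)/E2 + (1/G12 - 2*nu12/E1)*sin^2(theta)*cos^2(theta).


cos^4(45) = 0.25, sin^4(45) = 0.25, sin^2(45)*cos^2(45) = 0.25
1/G12 - 2*nu12/E1 = 1/6 - 2*0.3/177 = 0.163277 GPa^-1
1/Ex = 0.25/177 + 0.25/14 + 0.163277*0.25 = 0.0600888 GPa^-1
Ex = 16.64 GPa

16.64 GPa


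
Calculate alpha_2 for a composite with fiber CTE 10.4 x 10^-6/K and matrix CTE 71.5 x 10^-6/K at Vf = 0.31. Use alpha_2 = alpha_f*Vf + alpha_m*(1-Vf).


alpha_2 = alpha_f*Vf + alpha_m*(1-Vf) = 10.4*0.31 + 71.5*0.69 = 52.6 x 10^-6/K

52.6 x 10^-6/K


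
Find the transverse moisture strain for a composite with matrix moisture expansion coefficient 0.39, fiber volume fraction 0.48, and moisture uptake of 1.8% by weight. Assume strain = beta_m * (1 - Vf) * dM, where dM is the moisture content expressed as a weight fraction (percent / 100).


dM = 1.8/100 = 0.018
strain = beta_m * (1-Vf) * dM = 0.39 * 0.52 * 0.018 = 0.0036504

0.0036504


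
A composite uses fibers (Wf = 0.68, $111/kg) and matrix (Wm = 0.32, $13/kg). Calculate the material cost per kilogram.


Cost = cost_f*Wf + cost_m*Wm = 111*0.68 + 13*0.32 = $79.64/kg

$79.64/kg


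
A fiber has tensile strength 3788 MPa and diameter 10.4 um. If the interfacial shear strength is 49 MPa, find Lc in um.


Lc = sigma_f * d / (2 * tau_i) = 3788 * 10.4 / (2 * 49) = 402.0 um

402.0 um


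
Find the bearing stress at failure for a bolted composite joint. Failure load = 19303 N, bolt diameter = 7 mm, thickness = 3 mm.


sigma_br = F/(d*h) = 19303/(7*3) = 919.2 MPa

919.2 MPa


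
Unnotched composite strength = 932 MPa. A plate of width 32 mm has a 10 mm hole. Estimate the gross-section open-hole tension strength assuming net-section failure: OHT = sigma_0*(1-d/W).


OHT = sigma_0*(1-d/W) = 932*(1-10/32) = 640.8 MPa

640.8 MPa


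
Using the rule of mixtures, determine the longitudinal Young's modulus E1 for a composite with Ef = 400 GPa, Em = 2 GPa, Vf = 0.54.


E1 = Ef*Vf + Em*(1-Vf) = 400*0.54 + 2*0.46 = 216.92 GPa

216.92 GPa


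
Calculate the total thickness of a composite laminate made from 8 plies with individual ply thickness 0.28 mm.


h = n * t_ply = 8 * 0.28 = 2.24 mm

2.24 mm


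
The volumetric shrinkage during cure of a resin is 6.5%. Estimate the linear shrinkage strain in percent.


Linear shrinkage ≈ vol_shrink/3 = 6.5/3 = 2.167%

2.167%


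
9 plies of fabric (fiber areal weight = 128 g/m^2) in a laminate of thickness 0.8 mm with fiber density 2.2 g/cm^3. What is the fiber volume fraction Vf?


Vf = n * FAW / (rho_f * h * 1000) = 9 * 128 / (2.2 * 0.8 * 1000) = 0.6545

0.6545


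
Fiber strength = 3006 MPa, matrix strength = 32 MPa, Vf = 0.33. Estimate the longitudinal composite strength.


sigma_1 = sigma_f*Vf + sigma_m*(1-Vf) = 3006*0.33 + 32*0.67 = 1013.4 MPa

1013.4 MPa


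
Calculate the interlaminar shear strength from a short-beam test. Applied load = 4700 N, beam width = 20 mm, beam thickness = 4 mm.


ILSS = 3F/(4bh) = 3*4700/(4*20*4) = 44.06 MPa

44.06 MPa


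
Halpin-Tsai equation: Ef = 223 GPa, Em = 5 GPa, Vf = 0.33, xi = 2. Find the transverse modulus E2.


eta = (Ef/Em - 1)/(Ef/Em + xi) = (44.6 - 1)/(44.6 + 2) = 0.9356
E2 = Em*(1+xi*eta*Vf)/(1-eta*Vf) = 11.7 GPa

11.7 GPa


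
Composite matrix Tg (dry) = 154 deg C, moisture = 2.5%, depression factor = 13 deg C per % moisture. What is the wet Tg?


Tg_wet = Tg_dry - k*moisture = 154 - 13*2.5 = 121.5 deg C

121.5 deg C


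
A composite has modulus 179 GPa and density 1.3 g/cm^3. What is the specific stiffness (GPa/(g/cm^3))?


Specific stiffness = E/rho = 179/1.3 = 137.7 GPa/(g/cm^3)

137.7 GPa/(g/cm^3)


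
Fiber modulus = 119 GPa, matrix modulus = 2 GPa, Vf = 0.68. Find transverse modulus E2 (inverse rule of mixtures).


1/E2 = Vf/Ef + (1-Vf)/Em = 0.68/119 + 0.32/2
E2 = 6.03 GPa

6.03 GPa


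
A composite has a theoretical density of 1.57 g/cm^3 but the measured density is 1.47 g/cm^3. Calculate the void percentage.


Void% = (rho_theo - rho_actual)/rho_theo * 100 = (1.57 - 1.47)/1.57 * 100 = 6.37%

6.37%


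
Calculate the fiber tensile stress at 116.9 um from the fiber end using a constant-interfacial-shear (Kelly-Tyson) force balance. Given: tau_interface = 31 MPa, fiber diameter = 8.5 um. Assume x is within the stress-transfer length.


Force balance: sigma_f * (pi*d^2/4) = tau * (pi*d) * x  ->  sigma_f = 4 * tau * x / d
sigma_f = 4 * 31 * 116.9 / 8.5 = 1705.4 MPa

1705.4 MPa


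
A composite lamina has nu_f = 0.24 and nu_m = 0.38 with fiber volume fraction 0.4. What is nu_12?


nu_12 = nu_f*Vf + nu_m*(1-Vf) = 0.24*0.4 + 0.38*0.6 = 0.324

0.324


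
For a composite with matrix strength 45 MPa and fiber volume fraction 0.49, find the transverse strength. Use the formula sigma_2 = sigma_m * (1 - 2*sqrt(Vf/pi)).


factor = 1 - 2*sqrt(0.49/pi) = 0.2101
sigma_2 = 45 * 0.2101 = 9.46 MPa

9.46 MPa


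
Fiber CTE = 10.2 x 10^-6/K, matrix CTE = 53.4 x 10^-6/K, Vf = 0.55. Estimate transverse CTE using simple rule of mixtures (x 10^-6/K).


alpha_2 = alpha_f*Vf + alpha_m*(1-Vf) = 10.2*0.55 + 53.4*0.45 = 29.6 x 10^-6/K

29.6 x 10^-6/K


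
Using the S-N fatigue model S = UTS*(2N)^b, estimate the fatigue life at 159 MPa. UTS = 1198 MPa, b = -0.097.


N = 0.5 * (S/UTS)^(1/b) = 0.5 * (159/1198)^(1/-0.097) = 5.5058e+08 cycles

5.5058e+08 cycles


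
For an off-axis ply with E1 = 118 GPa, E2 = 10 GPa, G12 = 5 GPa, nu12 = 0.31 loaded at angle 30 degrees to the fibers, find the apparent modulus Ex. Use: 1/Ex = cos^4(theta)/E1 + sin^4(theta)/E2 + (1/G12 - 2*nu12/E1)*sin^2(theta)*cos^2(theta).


cos^4(30) = 0.5625, sin^4(30) = 0.0625, sin^2(30)*cos^2(30) = 0.1875
1/G12 - 2*nu12/E1 = 1/5 - 2*0.31/118 = 0.194746 GPa^-1
1/Ex = 0.5625/118 + 0.0625/10 + 0.194746*0.1875 = 0.0475318 GPa^-1
Ex = 21.04 GPa

21.04 GPa


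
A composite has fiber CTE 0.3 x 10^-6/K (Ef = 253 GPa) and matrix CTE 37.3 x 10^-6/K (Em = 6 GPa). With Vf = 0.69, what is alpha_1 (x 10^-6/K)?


E1 = Ef*Vf + Em*(1-Vf) = 176.43
alpha_1 = (alpha_f*Ef*Vf + alpha_m*Em*(1-Vf))/E1 = 0.69 x 10^-6/K

0.69 x 10^-6/K


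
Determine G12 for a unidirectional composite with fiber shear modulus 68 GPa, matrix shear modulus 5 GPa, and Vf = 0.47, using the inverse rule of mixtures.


1/G12 = Vf/Gf + (1-Vf)/Gm = 0.47/68 + 0.53/5
G12 = 8.86 GPa

8.86 GPa


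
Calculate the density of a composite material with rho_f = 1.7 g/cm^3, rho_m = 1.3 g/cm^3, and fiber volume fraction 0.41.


rho_c = rho_f*Vf + rho_m*(1-Vf) = 1.7*0.41 + 1.3*0.59 = 1.464 g/cm^3

1.464 g/cm^3


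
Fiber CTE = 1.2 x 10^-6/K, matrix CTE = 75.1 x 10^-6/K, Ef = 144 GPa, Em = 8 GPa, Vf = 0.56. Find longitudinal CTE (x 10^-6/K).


E1 = Ef*Vf + Em*(1-Vf) = 84.16
alpha_1 = (alpha_f*Ef*Vf + alpha_m*Em*(1-Vf))/E1 = 4.29 x 10^-6/K

4.29 x 10^-6/K


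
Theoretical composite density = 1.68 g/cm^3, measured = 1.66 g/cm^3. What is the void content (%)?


Void% = (rho_theo - rho_actual)/rho_theo * 100 = (1.68 - 1.66)/1.68 * 100 = 1.19%

1.19%


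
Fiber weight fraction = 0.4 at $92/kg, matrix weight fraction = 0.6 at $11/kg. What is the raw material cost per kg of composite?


Cost = cost_f*Wf + cost_m*Wm = 92*0.4 + 11*0.6 = $43.4/kg

$43.4/kg


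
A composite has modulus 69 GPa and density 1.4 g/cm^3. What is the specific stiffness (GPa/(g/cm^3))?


Specific stiffness = E/rho = 69/1.4 = 49.3 GPa/(g/cm^3)

49.3 GPa/(g/cm^3)


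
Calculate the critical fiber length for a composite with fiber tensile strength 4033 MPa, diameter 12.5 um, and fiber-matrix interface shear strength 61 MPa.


Lc = sigma_f * d / (2 * tau_i) = 4033 * 12.5 / (2 * 61) = 413.2 um

413.2 um


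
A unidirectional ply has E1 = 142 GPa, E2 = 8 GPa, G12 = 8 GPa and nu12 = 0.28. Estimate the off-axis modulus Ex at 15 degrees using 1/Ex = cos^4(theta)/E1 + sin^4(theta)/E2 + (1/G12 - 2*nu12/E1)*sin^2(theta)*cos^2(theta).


cos^4(15) = 0.870513, sin^4(15) = 0.004487, sin^2(15)*cos^2(15) = 0.0625
1/G12 - 2*nu12/E1 = 1/8 - 2*0.28/142 = 0.121056 GPa^-1
1/Ex = 0.870513/142 + 0.004487/8 + 0.121056*0.0625 = 0.0142573 GPa^-1
Ex = 70.14 GPa

70.14 GPa


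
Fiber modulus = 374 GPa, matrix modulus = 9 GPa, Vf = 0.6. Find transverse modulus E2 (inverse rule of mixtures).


1/E2 = Vf/Ef + (1-Vf)/Em = 0.6/374 + 0.4/9
E2 = 21.72 GPa

21.72 GPa


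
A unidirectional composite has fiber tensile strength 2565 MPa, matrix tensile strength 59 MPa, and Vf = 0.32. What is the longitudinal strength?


sigma_1 = sigma_f*Vf + sigma_m*(1-Vf) = 2565*0.32 + 59*0.68 = 860.9 MPa

860.9 MPa


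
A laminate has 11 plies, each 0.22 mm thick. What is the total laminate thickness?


h = n * t_ply = 11 * 0.22 = 2.42 mm

2.42 mm


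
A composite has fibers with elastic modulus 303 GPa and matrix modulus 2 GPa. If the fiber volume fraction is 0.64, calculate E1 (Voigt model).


E1 = Ef*Vf + Em*(1-Vf) = 303*0.64 + 2*0.36 = 194.64 GPa

194.64 GPa


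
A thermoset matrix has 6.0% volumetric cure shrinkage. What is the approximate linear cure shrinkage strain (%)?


Linear shrinkage ≈ vol_shrink/3 = 6.0/3 = 2.0%

2.0%


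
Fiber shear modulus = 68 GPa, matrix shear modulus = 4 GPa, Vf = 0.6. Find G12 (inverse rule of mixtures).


1/G12 = Vf/Gf + (1-Vf)/Gm = 0.6/68 + 0.4/4
G12 = 9.19 GPa

9.19 GPa


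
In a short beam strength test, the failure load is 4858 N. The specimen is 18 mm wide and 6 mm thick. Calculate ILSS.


ILSS = 3F/(4bh) = 3*4858/(4*18*6) = 33.74 MPa

33.74 MPa


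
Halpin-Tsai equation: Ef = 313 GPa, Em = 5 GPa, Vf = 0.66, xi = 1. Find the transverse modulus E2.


eta = (Ef/Em - 1)/(Ef/Em + xi) = (62.6 - 1)/(62.6 + 1) = 0.9686
E2 = Em*(1+xi*eta*Vf)/(1-eta*Vf) = 22.72 GPa

22.72 GPa
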